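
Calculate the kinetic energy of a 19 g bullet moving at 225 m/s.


E = 0.5*m*v^2 = 0.5*0.019*225^2 = 480.9 J

480.9 J


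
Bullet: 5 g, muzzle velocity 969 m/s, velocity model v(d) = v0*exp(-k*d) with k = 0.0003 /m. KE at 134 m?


v = v0*exp(-k*d) = 969*exp(-0.0003*134) = 930.819 m/s
E = 0.5*m*v^2 = 0.5*0.005*930.819^2 = 2166 J

2166 J


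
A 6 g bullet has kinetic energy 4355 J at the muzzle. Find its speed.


v = sqrt(2*E/m) = sqrt(2*4355/0.006) = 1205 m/s

1205 m/s


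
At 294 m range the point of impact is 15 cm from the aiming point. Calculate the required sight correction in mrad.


1 mrad subtends 1 cm per 10 m of range, so adj = error_cm / (dist_m / 10) = 15 / (294/10) = 0.5102 mrad

0.5102 mrad


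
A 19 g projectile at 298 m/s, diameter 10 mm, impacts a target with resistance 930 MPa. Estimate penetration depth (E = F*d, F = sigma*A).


A = pi*(d/2)^2 = pi*(10/2)^2 = 78.5398 mm^2
E = 0.5*m*v^2 = 0.5*0.019*298^2 = 843.638 J
depth = E/(sigma*A) = 843.638 J / (930 MPa * 78.5398 mm^2) = 843.638/(930 * 78.5398) m = 0.01155 m ≈ 11.55 mm

11.55 mm


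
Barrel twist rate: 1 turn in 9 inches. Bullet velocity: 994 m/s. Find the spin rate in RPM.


twist_m = 9*0.0254 = 0.2286 m
spin = v/twist = 994/0.2286 = 4348.206 rev/s
RPM = spin*60 = 4348.206*60 ≈ 260892 RPM

260892 RPM


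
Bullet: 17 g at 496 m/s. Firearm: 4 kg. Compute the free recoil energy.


v_r = m_p*v_p/m_gun = 0.017*496/4 = 2.108 m/s, E_r = 0.5*m_gun*v_r^2 = 0.5*4*2.108^2 = 8.887 J

8.887 J


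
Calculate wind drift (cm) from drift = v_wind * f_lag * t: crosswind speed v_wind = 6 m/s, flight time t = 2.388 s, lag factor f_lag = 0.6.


drift = v_wind * lag * t = 6 * 0.6 * 2.388 = 8.5968 m ≈ 859.7 cm

859.7 cm


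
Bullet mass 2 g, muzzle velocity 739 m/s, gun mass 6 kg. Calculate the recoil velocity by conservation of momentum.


v_recoil = m_p * v_p / m_gun = 0.002 * 739 / 6 = 0.2463 m/s

0.2463 m/s


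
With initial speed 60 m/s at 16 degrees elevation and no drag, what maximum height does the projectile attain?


H = (v0*sin(theta))^2 / (2g) = (60*sin(16°))^2 / (2*9.81) = 13.94 m

13.94 m


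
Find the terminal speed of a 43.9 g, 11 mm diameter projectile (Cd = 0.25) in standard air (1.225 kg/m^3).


A = pi*(d/2)^2 = pi*(11/2000)^2 = 9.50332e-05 m^2
vt = sqrt(2mg/(Cd*rho*A)) = sqrt(2*0.0439*9.81/(0.25 * 1.225 * 9.50332e-05)) = 172 m/s

172 m/s


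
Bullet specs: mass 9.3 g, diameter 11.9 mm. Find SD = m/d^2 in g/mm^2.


SD = m/d^2 = 9.3/11.9^2 = 0.06567 g/mm^2

0.06567 g/mm^2


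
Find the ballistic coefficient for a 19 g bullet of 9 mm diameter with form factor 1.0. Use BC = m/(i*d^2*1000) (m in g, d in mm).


BC = m/(i*d^2*1000) = 19/(1.0 * 9^2 * 1000) = 0.0002346

0.0002346


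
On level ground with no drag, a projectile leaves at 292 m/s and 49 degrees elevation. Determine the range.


R = v0^2 * sin(2*theta) / g = 292^2 * sin(2*49°) / 9.81 = 8607 m

8607 m


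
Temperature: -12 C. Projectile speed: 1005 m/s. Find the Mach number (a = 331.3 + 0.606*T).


a = 331.3 + 0.606*(-12) = 324.028 m/s
M = v/a = 1005/324.028 = 3.102

3.102


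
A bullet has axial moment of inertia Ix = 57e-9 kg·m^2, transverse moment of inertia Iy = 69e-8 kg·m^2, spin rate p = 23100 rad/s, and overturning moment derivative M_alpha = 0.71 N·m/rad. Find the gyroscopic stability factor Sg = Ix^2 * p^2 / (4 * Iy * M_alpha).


Sg = Ix^2 * p^2 / (4 * Iy * M_alpha) = (57e-9)^2 * 23100^2 / (4 * 69e-8 * 0.71) = 0.8847

0.8847


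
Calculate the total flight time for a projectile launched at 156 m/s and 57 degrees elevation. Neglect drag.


T = 2*v0*sin(theta)/g = 2*156*sin(57°)/9.81 = 26.67 s

26.67 s


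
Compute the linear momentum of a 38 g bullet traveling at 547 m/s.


p = m*v = 0.038*547 = 20.79 kg·m/s

20.79 kg·m/s


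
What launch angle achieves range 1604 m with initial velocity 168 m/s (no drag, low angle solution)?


sin(2*theta) = R*g/v0^2 = 1604*9.81/168^2 = 0.557513, theta = arcsin(0.557513)/2 = 16.94°

16.94 degrees


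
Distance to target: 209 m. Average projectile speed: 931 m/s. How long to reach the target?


t = d/v = 209/931 = 0.2245 s

0.2245 s


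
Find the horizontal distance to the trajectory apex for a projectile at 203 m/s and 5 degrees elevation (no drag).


R = v0^2*sin(2*theta)/g = 203^2*sin(2*5°)/9.81 = 729.446 m
apex_dist = R/2 = 729.446/2 = 364.7 m

364.7 m


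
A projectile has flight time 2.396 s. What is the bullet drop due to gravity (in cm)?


drop = 0.5*g*t^2 = 0.5*9.81*2.396^2 = 28.1587 m ≈ 2816 cm

2816 cm


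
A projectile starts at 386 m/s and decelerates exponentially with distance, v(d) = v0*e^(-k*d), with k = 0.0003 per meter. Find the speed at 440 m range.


v = v0*exp(-k*d) = 386*exp(-0.0003*440) = 338.3 m/s

338.3 m/s


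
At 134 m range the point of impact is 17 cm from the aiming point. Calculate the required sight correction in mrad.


1 mrad subtends 1 cm per 10 m of range, so adj = error_cm / (dist_m / 10) = 17 / (134/10) = 1.269 mrad

1.269 mrad


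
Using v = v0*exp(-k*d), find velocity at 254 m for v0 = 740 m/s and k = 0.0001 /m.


v = v0*exp(-k*d) = 740*exp(-0.0001*254) = 721.4 m/s

721.4 m/s


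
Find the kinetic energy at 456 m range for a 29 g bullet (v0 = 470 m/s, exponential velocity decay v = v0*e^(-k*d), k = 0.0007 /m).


v = v0*exp(-k*d) = 470*exp(-0.0007*456) = 341.563 m/s
E = 0.5*m*v^2 = 0.5*0.029*341.563^2 = 1692 J

1692 J


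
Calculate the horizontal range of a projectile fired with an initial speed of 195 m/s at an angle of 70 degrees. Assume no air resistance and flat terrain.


R = v0^2 * sin(2*theta) / g = 195^2 * sin(2*70°) / 9.81 = 2492 m

2492 m


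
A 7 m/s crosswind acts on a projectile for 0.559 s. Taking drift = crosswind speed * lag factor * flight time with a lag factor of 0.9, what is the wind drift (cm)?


drift = v_wind * lag * t = 7 * 0.9 * 0.559 = 3.5217 m ≈ 352.2 cm

352.2 cm


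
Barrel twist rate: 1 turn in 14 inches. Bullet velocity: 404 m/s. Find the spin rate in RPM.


twist_m = 14*0.0254 = 0.3556 m
spin = v/twist = 404/0.3556 = 1136.108 rev/s
RPM = spin*60 = 1136.108*60 ≈ 68166 RPM

68166 RPM


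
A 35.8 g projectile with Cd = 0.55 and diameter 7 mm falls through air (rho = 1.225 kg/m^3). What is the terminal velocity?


A = pi*(d/2)^2 = pi*(7/2000)^2 = 3.84845e-05 m^2
vt = sqrt(2mg/(Cd*rho*A)) = sqrt(2*0.0358*9.81/(0.55 * 1.225 * 3.84845e-05)) = 164.6 m/s

164.6 m/s


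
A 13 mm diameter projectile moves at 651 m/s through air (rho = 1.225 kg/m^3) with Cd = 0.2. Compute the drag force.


A = pi*(d/2)^2 = pi*(13/2000)^2 = 1.32732e-04 m^2
Fd = 0.5*Cd*rho*A*v^2 = 0.5*0.2*1.225*1.32732e-04*651^2 = 6.891 N

6.891 N


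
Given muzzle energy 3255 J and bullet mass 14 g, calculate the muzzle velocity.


v = sqrt(2*E/m) = sqrt(2*3255/0.014) = 681.9 m/s

681.9 m/s


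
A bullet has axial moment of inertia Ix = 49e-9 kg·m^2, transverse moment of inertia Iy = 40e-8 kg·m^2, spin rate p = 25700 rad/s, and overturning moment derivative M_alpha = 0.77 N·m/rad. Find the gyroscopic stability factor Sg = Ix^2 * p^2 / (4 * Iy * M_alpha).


Sg = Ix^2 * p^2 / (4 * Iy * M_alpha) = (49e-9)^2 * 25700^2 / (4 * 40e-8 * 0.77) = 1.287

1.287


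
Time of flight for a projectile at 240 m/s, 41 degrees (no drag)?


T = 2*v0*sin(theta)/g = 2*240*sin(41°)/9.81 = 32.1 s

32.1 s


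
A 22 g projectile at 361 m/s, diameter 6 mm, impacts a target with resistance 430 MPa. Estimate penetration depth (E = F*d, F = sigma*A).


A = pi*(d/2)^2 = pi*(6/2)^2 = 28.2743 mm^2
E = 0.5*m*v^2 = 0.5*0.022*361^2 = 1433.53 J
depth = E/(sigma*A) = 1433.53 J / (430 MPa * 28.2743 mm^2) = 1433.53/(430 * 28.2743) m = 0.117909 m ≈ 117.9 mm

117.9 mm


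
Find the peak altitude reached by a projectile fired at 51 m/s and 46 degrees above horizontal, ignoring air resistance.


H = (v0*sin(theta))^2 / (2g) = (51*sin(46°))^2 / (2*9.81) = 68.6 m

68.6 m


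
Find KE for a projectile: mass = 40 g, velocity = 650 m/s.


E = 0.5*m*v^2 = 0.5*0.04*650^2 = 8450 J

8450 J


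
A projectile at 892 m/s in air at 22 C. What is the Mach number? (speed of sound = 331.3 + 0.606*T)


a = 331.3 + 0.606*(22) = 344.632 m/s
M = v/a = 892/344.632 = 2.588

2.588


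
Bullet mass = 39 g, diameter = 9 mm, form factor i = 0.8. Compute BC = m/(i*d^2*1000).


BC = m/(i*d^2*1000) = 39/(0.8 * 9^2 * 1000) = 0.0006019

0.0006019


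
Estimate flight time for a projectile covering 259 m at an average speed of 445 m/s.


t = d/v = 259/445 = 0.582 s

0.582 s


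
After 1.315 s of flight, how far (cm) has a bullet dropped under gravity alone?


drop = 0.5*g*t^2 = 0.5*9.81*1.315^2 = 8.48185 m ≈ 848.2 cm

848.2 cm


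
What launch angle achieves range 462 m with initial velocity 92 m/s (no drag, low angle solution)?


sin(2*theta) = R*g/v0^2 = 462*9.81/92^2 = 0.53547, theta = arcsin(0.53547)/2 = 16.19°

16.19 degrees


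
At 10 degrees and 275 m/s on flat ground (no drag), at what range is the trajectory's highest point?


R = v0^2*sin(2*theta)/g = 275^2*sin(2*10°)/9.81 = 2636.62 m
apex_dist = R/2 = 2636.62/2 = 1318 m

1318 m


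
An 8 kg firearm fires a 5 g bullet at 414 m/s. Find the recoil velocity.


v_recoil = m_p * v_p / m_gun = 0.005 * 414 / 8 = 0.2587 m/s

0.2587 m/s


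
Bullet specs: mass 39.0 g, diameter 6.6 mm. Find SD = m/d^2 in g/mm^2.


SD = m/d^2 = 39.0/6.6^2 = 0.8953 g/mm^2

0.8953 g/mm^2


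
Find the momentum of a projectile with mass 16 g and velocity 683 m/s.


p = m*v = 0.016*683 = 10.93 kg·m/s

10.93 kg·m/s


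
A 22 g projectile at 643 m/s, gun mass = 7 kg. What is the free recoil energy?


v_r = m_p*v_p/m_gun = 0.022*643/7 = 2.02086 m/s, E_r = 0.5*m_gun*v_r^2 = 0.5*7*2.02086^2 = 14.29 J

14.29 J


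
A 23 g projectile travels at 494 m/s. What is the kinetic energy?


E = 0.5*m*v^2 = 0.5*0.023*494^2 = 2806 J

2806 J


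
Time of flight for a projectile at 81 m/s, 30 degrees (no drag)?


T = 2*v0*sin(theta)/g = 2*81*sin(30°)/9.81 = 8.257 s

8.257 s


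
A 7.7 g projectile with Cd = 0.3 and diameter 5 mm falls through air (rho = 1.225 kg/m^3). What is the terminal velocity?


A = pi*(d/2)^2 = pi*(5/2000)^2 = 1.96350e-05 m^2
vt = sqrt(2mg/(Cd*rho*A)) = sqrt(2*0.0077*9.81/(0.3 * 1.225 * 1.96350e-05)) = 144.7 m/s

144.7 m/s


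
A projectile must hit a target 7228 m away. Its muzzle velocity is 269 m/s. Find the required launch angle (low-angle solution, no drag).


sin(2*theta) = R*g/v0^2 = 7228*9.81/269^2 = 0.979902, theta = arcsin(0.979902)/2 = 39.25°

39.25 degrees


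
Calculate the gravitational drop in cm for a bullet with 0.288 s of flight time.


drop = 0.5*g*t^2 = 0.5*9.81*0.288^2 = 0.40684 m ≈ 40.68 cm

40.68 cm


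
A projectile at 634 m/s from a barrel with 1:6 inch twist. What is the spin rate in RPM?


twist_m = 6*0.0254 = 0.1524 m
spin = v/twist = 634/0.1524 = 4160.105 rev/s
RPM = spin*60 = 4160.105*60 ≈ 249606 RPM

249606 RPM


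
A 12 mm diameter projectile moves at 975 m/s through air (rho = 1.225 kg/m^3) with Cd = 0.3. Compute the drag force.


A = pi*(d/2)^2 = pi*(12/2000)^2 = 1.13097e-04 m^2
Fd = 0.5*Cd*rho*A*v^2 = 0.5*0.3*1.225*1.13097e-04*975^2 = 19.76 N

19.76 N


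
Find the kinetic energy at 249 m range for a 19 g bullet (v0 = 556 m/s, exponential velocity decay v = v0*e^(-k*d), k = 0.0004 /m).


v = v0*exp(-k*d) = 556*exp(-0.0004*249) = 503.291 m/s
E = 0.5*m*v^2 = 0.5*0.019*503.291^2 = 2406 J

2406 J


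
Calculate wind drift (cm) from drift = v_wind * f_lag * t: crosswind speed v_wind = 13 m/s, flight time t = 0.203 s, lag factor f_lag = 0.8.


drift = v_wind * lag * t = 13 * 0.8 * 0.203 = 2.1112 m ≈ 211.1 cm

211.1 cm


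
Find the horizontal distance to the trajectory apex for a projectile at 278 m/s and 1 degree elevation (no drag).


R = v0^2*sin(2*theta)/g = 278^2*sin(2*1°)/9.81 = 274.941 m
apex_dist = R/2 = 274.941/2 = 137.5 m

137.5 m


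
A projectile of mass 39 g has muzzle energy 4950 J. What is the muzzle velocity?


v = sqrt(2*E/m) = sqrt(2*4950/0.039) = 503.8 m/s

503.8 m/s


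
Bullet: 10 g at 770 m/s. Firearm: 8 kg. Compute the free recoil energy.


v_r = m_p*v_p/m_gun = 0.01*770/8 = 0.9625 m/s, E_r = 0.5*m_gun*v_r^2 = 0.5*8*0.9625^2 = 3.706 J

3.706 J


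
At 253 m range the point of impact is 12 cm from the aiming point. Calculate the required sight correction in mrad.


1 mrad subtends 1 cm per 10 m of range, so adj = error_cm / (dist_m / 10) = 12 / (253/10) = 0.4743 mrad

0.4743 mrad


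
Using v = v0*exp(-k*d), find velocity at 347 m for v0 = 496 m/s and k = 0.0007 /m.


v = v0*exp(-k*d) = 496*exp(-0.0007*347) = 389 m/s

389 m/s


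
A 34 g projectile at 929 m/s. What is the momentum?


p = m*v = 0.034*929 = 31.59 kg·m/s

31.59 kg·m/s


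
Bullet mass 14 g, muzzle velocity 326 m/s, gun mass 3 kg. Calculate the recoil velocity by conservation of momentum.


v_recoil = m_p * v_p / m_gun = 0.014 * 326 / 3 = 1.521 m/s

1.521 m/s


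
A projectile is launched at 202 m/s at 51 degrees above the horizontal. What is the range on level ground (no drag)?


R = v0^2 * sin(2*theta) / g = 202^2 * sin(2*51°) / 9.81 = 4069 m

4069 m


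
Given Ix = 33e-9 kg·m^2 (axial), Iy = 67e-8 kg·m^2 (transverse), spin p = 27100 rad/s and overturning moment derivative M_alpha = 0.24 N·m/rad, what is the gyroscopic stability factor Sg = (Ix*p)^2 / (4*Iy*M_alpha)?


Sg = Ix^2 * p^2 / (4 * Iy * M_alpha) = (33e-9)^2 * 27100^2 / (4 * 67e-8 * 0.24) = 1.243

1.243


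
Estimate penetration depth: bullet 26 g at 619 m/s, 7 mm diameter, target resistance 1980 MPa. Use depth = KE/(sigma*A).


A = pi*(d/2)^2 = pi*(7/2)^2 = 38.4845 mm^2
E = 0.5*m*v^2 = 0.5*0.026*619^2 = 4981.09 J
depth = E/(sigma*A) = 4981.09 J / (1980 MPa * 38.4845 mm^2) = 4981.09/(1980 * 38.4845) m = 0.0653692 m ≈ 65.37 mm

65.37 mm


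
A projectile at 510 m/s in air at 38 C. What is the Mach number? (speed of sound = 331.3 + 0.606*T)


a = 331.3 + 0.606*(38) = 354.328 m/s
M = v/a = 510/354.328 = 1.439

1.439


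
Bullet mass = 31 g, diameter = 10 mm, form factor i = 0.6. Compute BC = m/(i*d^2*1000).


BC = m/(i*d^2*1000) = 31/(0.6 * 10^2 * 1000) = 0.0005167

0.0005167


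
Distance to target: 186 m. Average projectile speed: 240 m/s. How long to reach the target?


t = d/v = 186/240 = 0.775 s

0.775 s


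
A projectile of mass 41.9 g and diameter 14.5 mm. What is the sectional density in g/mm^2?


SD = m/d^2 = 41.9/14.5^2 = 0.1993 g/mm^2

0.1993 g/mm^2


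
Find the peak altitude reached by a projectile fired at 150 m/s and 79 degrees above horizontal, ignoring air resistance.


H = (v0*sin(theta))^2 / (2g) = (150*sin(79°))^2 / (2*9.81) = 1105 m

1105 m


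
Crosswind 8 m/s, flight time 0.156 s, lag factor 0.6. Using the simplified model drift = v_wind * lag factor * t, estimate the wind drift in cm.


drift = v_wind * lag * t = 8 * 0.6 * 0.156 = 0.7488 m ≈ 74.88 cm

74.88 cm


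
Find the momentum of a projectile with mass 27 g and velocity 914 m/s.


p = m*v = 0.027*914 = 24.68 kg·m/s

24.68 kg·m/s


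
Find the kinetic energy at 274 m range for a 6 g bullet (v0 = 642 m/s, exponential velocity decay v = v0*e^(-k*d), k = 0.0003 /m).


v = v0*exp(-k*d) = 642*exp(-0.0003*274) = 591.338 m/s
E = 0.5*m*v^2 = 0.5*0.006*591.338^2 = 1049 J

1049 J


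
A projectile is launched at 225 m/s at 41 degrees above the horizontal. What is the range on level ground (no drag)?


R = v0^2 * sin(2*theta) / g = 225^2 * sin(2*41°) / 9.81 = 5110 m

5110 m


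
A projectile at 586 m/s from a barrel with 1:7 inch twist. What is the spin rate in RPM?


twist_m = 7*0.0254 = 0.1778 m
spin = v/twist = 586/0.1778 = 3295.838 rev/s
RPM = spin*60 = 3295.838*60 ≈ 197750 RPM

197750 RPM


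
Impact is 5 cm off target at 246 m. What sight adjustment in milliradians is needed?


1 mrad subtends 1 cm per 10 m of range, so adj = error_cm / (dist_m / 10) = 5 / (246/10) = 0.2033 mrad

0.2033 mrad


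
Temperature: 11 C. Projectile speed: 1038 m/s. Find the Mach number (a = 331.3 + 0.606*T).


a = 331.3 + 0.606*(11) = 337.966 m/s
M = v/a = 1038/337.966 = 3.071

3.071


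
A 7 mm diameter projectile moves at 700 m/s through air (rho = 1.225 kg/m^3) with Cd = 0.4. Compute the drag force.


A = pi*(d/2)^2 = pi*(7/2000)^2 = 3.84845e-05 m^2
Fd = 0.5*Cd*rho*A*v^2 = 0.5*0.4*1.225*3.84845e-05*700^2 = 4.62 N

4.62 N


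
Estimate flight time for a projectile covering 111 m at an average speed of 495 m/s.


t = d/v = 111/495 = 0.2242 s

0.2242 s


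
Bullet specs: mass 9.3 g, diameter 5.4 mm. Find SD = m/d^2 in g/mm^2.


SD = m/d^2 = 9.3/5.4^2 = 0.3189 g/mm^2

0.3189 g/mm^2


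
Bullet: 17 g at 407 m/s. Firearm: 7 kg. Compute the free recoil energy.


v_r = m_p*v_p/m_gun = 0.017*407/7 = 0.988429 m/s, E_r = 0.5*m_gun*v_r^2 = 0.5*7*0.988429^2 = 3.419 J

3.419 J


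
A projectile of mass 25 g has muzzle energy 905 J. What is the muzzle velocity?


v = sqrt(2*E/m) = sqrt(2*905/0.025) = 269.1 m/s

269.1 m/s


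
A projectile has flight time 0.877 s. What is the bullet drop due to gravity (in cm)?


drop = 0.5*g*t^2 = 0.5*9.81*0.877^2 = 3.77258 m ≈ 377.3 cm

377.3 cm


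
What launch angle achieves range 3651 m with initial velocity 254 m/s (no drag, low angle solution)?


sin(2*theta) = R*g/v0^2 = 3651*9.81/254^2 = 0.555154, theta = arcsin(0.555154)/2 = 16.86°

16.86 degrees


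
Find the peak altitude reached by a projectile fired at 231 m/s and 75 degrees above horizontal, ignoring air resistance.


H = (v0*sin(theta))^2 / (2g) = (231*sin(75°))^2 / (2*9.81) = 2538 m

2538 m


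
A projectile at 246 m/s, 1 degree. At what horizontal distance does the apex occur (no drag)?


R = v0^2*sin(2*theta)/g = 246^2*sin(2*1°)/9.81 = 215.288 m
apex_dist = R/2 = 215.288/2 = 107.6 m

107.6 m


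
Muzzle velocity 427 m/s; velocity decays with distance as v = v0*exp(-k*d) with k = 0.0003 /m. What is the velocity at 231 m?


v = v0*exp(-k*d) = 427*exp(-0.0003*231) = 398.4 m/s

398.4 m/s


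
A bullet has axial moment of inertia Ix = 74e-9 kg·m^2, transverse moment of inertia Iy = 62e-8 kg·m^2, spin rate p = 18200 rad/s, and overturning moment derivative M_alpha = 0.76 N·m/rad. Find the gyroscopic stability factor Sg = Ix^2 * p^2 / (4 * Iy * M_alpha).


Sg = Ix^2 * p^2 / (4 * Iy * M_alpha) = (74e-9)^2 * 18200^2 / (4 * 62e-8 * 0.76) = 0.9624

0.9624


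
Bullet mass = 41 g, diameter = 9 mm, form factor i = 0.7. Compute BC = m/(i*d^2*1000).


BC = m/(i*d^2*1000) = 41/(0.7 * 9^2 * 1000) = 0.0007231

0.0007231


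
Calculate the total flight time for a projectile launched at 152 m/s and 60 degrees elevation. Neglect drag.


T = 2*v0*sin(theta)/g = 2*152*sin(60°)/9.81 = 26.84 s

26.84 s


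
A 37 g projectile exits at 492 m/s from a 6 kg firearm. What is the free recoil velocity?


v_recoil = m_p * v_p / m_gun = 0.037 * 492 / 6 = 3.034 m/s

3.034 m/s


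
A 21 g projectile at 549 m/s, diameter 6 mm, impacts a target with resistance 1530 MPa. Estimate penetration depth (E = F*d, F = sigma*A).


A = pi*(d/2)^2 = pi*(6/2)^2 = 28.2743 mm^2
E = 0.5*m*v^2 = 0.5*0.021*549^2 = 3164.71 J
depth = E/(sigma*A) = 3164.71 J / (1530 MPa * 28.2743 mm^2) = 3164.71/(1530 * 28.2743) m = 0.073156 m ≈ 73.16 mm

73.16 mm


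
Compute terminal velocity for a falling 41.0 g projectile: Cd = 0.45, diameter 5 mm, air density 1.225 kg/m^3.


A = pi*(d/2)^2 = pi*(5/2000)^2 = 1.96350e-05 m^2
vt = sqrt(2mg/(Cd*rho*A)) = sqrt(2*0.041*9.81/(0.45 * 1.225 * 1.96350e-05)) = 272.6 m/s

272.6 m/s


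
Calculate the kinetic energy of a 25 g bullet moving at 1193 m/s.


E = 0.5*m*v^2 = 0.5*0.025*1193^2 = 17791 J

17791 J


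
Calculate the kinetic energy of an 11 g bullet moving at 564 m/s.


E = 0.5*m*v^2 = 0.5*0.011*564^2 = 1750 J

1750 J


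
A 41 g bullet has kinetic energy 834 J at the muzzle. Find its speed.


v = sqrt(2*E/m) = sqrt(2*834/0.041) = 201.7 m/s

201.7 m/s


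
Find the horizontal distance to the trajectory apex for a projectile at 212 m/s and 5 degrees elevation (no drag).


R = v0^2*sin(2*theta)/g = 212^2*sin(2*5°)/9.81 = 795.56 m
apex_dist = R/2 = 795.56/2 = 397.8 m

397.8 m


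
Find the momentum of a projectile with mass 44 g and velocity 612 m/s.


p = m*v = 0.044*612 = 26.93 kg·m/s

26.93 kg·m/s


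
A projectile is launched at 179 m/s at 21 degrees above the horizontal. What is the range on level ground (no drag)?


R = v0^2 * sin(2*theta) / g = 179^2 * sin(2*21°) / 9.81 = 2185 m

2185 m


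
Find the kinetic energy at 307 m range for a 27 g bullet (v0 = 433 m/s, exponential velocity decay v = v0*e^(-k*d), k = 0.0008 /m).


v = v0*exp(-k*d) = 433*exp(-0.0008*307) = 338.708 m/s
E = 0.5*m*v^2 = 0.5*0.027*338.708^2 = 1549 J

1549 J


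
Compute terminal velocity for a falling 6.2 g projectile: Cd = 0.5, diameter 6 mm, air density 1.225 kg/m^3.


A = pi*(d/2)^2 = pi*(6/2000)^2 = 2.82743e-05 m^2
vt = sqrt(2mg/(Cd*rho*A)) = sqrt(2*0.0062*9.81/(0.5 * 1.225 * 2.82743e-05)) = 83.81 m/s

83.81 m/s


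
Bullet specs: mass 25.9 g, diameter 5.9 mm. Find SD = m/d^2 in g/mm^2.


SD = m/d^2 = 25.9/5.9^2 = 0.744 g/mm^2

0.744 g/mm^2


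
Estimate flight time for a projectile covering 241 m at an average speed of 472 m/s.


t = d/v = 241/472 = 0.5106 s

0.5106 s


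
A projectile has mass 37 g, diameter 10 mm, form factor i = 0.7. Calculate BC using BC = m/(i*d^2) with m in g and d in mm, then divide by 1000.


BC = m/(i*d^2*1000) = 37/(0.7 * 10^2 * 1000) = 0.0005286

0.0005286


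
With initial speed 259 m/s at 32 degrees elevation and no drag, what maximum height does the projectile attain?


H = (v0*sin(theta))^2 / (2g) = (259*sin(32°))^2 / (2*9.81) = 960.1 m

960.1 m


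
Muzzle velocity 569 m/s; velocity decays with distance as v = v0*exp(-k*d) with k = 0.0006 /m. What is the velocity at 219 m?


v = v0*exp(-k*d) = 569*exp(-0.0006*219) = 498.9 m/s

498.9 m/s


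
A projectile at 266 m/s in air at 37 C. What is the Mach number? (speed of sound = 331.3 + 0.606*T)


a = 331.3 + 0.606*(37) = 353.722 m/s
M = v/a = 266/353.722 = 0.752

0.752


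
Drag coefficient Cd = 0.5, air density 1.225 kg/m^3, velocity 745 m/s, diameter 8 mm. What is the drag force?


A = pi*(d/2)^2 = pi*(8/2000)^2 = 5.02655e-05 m^2
Fd = 0.5*Cd*rho*A*v^2 = 0.5*0.5*1.225*5.02655e-05*745^2 = 8.544 N

8.544 N


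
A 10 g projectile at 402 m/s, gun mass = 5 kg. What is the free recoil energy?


v_r = m_p*v_p/m_gun = 0.01*402/5 = 0.804 m/s, E_r = 0.5*m_gun*v_r^2 = 0.5*5*0.804^2 = 1.616 J

1.616 J


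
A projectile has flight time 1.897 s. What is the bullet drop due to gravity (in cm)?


drop = 0.5*g*t^2 = 0.5*9.81*1.897^2 = 17.6512 m ≈ 1765 cm

1765 cm


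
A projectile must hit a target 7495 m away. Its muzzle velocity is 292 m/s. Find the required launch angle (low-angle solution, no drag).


sin(2*theta) = R*g/v0^2 = 7495*9.81/292^2 = 0.862333, theta = arcsin(0.862333)/2 = 29.79°

29.79 degrees


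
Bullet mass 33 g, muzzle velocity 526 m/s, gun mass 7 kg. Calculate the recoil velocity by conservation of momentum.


v_recoil = m_p * v_p / m_gun = 0.033 * 526 / 7 = 2.48 m/s

2.48 m/s


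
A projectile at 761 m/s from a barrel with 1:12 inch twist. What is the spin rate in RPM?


twist_m = 12*0.0254 = 0.3048 m
spin = v/twist = 761/0.3048 = 2496.719 rev/s
RPM = spin*60 = 2496.719*60 ≈ 149803 RPM

149803 RPM


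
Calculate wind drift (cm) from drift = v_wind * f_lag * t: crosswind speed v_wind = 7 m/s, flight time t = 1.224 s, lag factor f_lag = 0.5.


drift = v_wind * lag * t = 7 * 0.5 * 1.224 = 4.284 m ≈ 428.4 cm

428.4 cm


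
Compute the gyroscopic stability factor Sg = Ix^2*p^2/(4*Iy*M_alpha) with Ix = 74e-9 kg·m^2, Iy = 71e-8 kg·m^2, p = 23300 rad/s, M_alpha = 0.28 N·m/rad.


Sg = Ix^2 * p^2 / (4 * Iy * M_alpha) = (74e-9)^2 * 23300^2 / (4 * 71e-8 * 0.28) = 3.739

3.739


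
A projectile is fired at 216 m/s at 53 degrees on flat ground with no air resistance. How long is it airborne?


T = 2*v0*sin(theta)/g = 2*216*sin(53°)/9.81 = 35.17 s

35.17 s


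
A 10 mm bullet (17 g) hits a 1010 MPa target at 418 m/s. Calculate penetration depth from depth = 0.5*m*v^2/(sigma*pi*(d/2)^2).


A = pi*(d/2)^2 = pi*(10/2)^2 = 78.5398 mm^2
E = 0.5*m*v^2 = 0.5*0.017*418^2 = 1485.15 J
depth = E/(sigma*A) = 1485.15 J / (1010 MPa * 78.5398 mm^2) = 1485.15/(1010 * 78.5398) m = 0.0187223 m ≈ 18.72 mm

18.72 mm


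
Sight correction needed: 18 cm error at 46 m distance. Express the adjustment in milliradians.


1 mrad subtends 1 cm per 10 m of range, so adj = error_cm / (dist_m / 10) = 18 / (46/10) = 3.913 mrad

3.913 mrad


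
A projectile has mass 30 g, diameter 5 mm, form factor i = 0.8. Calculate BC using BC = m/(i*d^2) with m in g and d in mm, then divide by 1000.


BC = m/(i*d^2*1000) = 30/(0.8 * 5^2 * 1000) = 0.0015

0.0015


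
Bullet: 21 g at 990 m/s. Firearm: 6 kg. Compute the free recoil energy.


v_r = m_p*v_p/m_gun = 0.021*990/6 = 3.465 m/s, E_r = 0.5*m_gun*v_r^2 = 0.5*6*3.465^2 = 36.02 J

36.02 J


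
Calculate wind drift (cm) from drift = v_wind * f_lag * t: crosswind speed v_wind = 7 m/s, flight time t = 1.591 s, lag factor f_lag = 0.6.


drift = v_wind * lag * t = 7 * 0.6 * 1.591 = 6.6822 m ≈ 668.2 cm

668.2 cm


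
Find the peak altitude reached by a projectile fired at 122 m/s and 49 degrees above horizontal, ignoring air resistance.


H = (v0*sin(theta))^2 / (2g) = (122*sin(49°))^2 / (2*9.81) = 432.1 m

432.1 m


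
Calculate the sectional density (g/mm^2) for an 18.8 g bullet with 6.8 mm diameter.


SD = m/d^2 = 18.8/6.8^2 = 0.4066 g/mm^2

0.4066 g/mm^2


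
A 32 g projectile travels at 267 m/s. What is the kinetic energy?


E = 0.5*m*v^2 = 0.5*0.032*267^2 = 1141 J

1141 J


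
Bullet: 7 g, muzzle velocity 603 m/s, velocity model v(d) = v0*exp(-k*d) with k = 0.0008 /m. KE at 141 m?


v = v0*exp(-k*d) = 603*exp(-0.0008*141) = 538.678 m/s
E = 0.5*m*v^2 = 0.5*0.007*538.678^2 = 1016 J

1016 J


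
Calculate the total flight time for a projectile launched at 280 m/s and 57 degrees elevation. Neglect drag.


T = 2*v0*sin(theta)/g = 2*280*sin(57°)/9.81 = 47.88 s

47.88 s


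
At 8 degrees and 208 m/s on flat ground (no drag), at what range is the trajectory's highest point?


R = v0^2*sin(2*theta)/g = 208^2*sin(2*8°)/9.81 = 1215.61 m
apex_dist = R/2 = 1215.61/2 = 607.8 m

607.8 m


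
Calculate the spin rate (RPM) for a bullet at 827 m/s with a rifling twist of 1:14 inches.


twist_m = 14*0.0254 = 0.3556 m
spin = v/twist = 827/0.3556 = 2325.647 rev/s
RPM = spin*60 = 2325.647*60 ≈ 139539 RPM

139539 RPM


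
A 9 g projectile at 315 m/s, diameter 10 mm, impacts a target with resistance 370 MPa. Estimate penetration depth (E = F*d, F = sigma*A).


A = pi*(d/2)^2 = pi*(10/2)^2 = 78.5398 mm^2
E = 0.5*m*v^2 = 0.5*0.009*315^2 = 446.512 J
depth = E/(sigma*A) = 446.512 J / (370 MPa * 78.5398 mm^2) = 446.512/(370 * 78.5398) m = 0.0153653 m ≈ 15.37 mm

15.37 mm


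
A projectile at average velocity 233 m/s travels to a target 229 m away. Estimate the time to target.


t = d/v = 229/233 = 0.9828 s

0.9828 s


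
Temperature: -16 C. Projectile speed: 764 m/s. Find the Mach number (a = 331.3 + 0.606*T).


a = 331.3 + 0.606*(-16) = 321.604 m/s
M = v/a = 764/321.604 = 2.376

2.376


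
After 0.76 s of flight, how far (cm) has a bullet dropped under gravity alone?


drop = 0.5*g*t^2 = 0.5*9.81*0.76^2 = 2.83313 m ≈ 283.3 cm

283.3 cm


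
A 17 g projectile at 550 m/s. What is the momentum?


p = m*v = 0.017*550 = 9.35 kg·m/s

9.35 kg·m/s


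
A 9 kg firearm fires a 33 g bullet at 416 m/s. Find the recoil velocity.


v_recoil = m_p * v_p / m_gun = 0.033 * 416 / 9 = 1.525 m/s

1.525 m/s


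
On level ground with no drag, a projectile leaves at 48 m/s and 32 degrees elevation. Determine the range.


R = v0^2 * sin(2*theta) / g = 48^2 * sin(2*32°) / 9.81 = 211.1 m

211.1 m


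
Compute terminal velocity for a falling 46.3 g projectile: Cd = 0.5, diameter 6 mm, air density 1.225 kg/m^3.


A = pi*(d/2)^2 = pi*(6/2000)^2 = 2.82743e-05 m^2
vt = sqrt(2mg/(Cd*rho*A)) = sqrt(2*0.0463*9.81/(0.5 * 1.225 * 2.82743e-05)) = 229 m/s

229 m/s


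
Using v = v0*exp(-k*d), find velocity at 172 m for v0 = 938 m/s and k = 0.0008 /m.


v = v0*exp(-k*d) = 938*exp(-0.0008*172) = 817.4 m/s

817.4 m/s


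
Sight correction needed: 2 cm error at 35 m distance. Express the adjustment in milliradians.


1 mrad subtends 1 cm per 10 m of range, so adj = error_cm / (dist_m / 10) = 2 / (35/10) = 0.5714 mrad

0.5714 mrad


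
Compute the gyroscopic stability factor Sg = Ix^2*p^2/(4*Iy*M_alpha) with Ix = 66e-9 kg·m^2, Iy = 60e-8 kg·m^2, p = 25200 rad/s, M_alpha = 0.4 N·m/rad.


Sg = Ix^2 * p^2 / (4 * Iy * M_alpha) = (66e-9)^2 * 25200^2 / (4 * 60e-8 * 0.4) = 2.881

2.881


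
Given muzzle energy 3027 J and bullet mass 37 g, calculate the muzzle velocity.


v = sqrt(2*E/m) = sqrt(2*3027/0.037) = 404.5 m/s

404.5 m/s


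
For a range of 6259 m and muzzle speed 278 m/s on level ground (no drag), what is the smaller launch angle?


sin(2*theta) = R*g/v0^2 = 6259*9.81/278^2 = 0.794483, theta = arcsin(0.794483)/2 = 26.3°

26.3 degrees


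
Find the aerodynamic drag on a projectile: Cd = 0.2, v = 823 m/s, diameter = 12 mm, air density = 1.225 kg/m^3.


A = pi*(d/2)^2 = pi*(12/2000)^2 = 1.13097e-04 m^2
Fd = 0.5*Cd*rho*A*v^2 = 0.5*0.2*1.225*1.13097e-04*823^2 = 9.384 N

9.384 N


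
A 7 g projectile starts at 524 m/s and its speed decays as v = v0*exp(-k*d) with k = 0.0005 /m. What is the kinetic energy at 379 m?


v = v0*exp(-k*d) = 524*exp(-0.0005*379) = 433.543 m/s
E = 0.5*m*v^2 = 0.5*0.007*433.543^2 = 657.9 J

657.9 J


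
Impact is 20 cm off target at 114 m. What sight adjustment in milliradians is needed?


1 mrad subtends 1 cm per 10 m of range, so adj = error_cm / (dist_m / 10) = 20 / (114/10) = 1.754 mrad

1.754 mrad


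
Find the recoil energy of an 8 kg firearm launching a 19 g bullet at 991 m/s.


v_r = m_p*v_p/m_gun = 0.019*991/8 = 2.35363 m/s, E_r = 0.5*m_gun*v_r^2 = 0.5*8*2.35363^2 = 22.16 J

22.16 J


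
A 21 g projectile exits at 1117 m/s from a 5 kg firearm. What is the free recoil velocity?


v_recoil = m_p * v_p / m_gun = 0.021 * 1117 / 5 = 4.691 m/s

4.691 m/s


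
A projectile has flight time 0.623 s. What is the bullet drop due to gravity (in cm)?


drop = 0.5*g*t^2 = 0.5*9.81*0.623^2 = 1.90377 m ≈ 190.4 cm

190.4 cm


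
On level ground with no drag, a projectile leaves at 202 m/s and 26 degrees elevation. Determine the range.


R = v0^2 * sin(2*theta) / g = 202^2 * sin(2*26°) / 9.81 = 3278 m

3278 m


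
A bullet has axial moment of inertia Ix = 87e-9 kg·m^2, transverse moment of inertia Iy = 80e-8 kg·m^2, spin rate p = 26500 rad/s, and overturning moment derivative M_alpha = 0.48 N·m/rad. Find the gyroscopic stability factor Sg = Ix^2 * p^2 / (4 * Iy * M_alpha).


Sg = Ix^2 * p^2 / (4 * Iy * M_alpha) = (87e-9)^2 * 26500^2 / (4 * 80e-8 * 0.48) = 3.461

3.461


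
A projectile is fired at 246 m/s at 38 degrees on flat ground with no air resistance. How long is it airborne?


T = 2*v0*sin(theta)/g = 2*246*sin(38°)/9.81 = 30.88 s

30.88 s


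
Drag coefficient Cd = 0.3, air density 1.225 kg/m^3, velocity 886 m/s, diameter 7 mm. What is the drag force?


A = pi*(d/2)^2 = pi*(7/2000)^2 = 3.84845e-05 m^2
Fd = 0.5*Cd*rho*A*v^2 = 0.5*0.3*1.225*3.84845e-05*886^2 = 5.551 N

5.551 N


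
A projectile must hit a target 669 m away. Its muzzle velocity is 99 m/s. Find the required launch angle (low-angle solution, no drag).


sin(2*theta) = R*g/v0^2 = 669*9.81/99^2 = 0.669614, theta = arcsin(0.669614)/2 = 21.02°

21.02 degrees


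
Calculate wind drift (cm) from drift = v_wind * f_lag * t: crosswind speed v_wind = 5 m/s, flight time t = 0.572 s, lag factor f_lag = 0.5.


drift = v_wind * lag * t = 5 * 0.5 * 0.572 = 1.43 m ≈ 143 cm

143 cm


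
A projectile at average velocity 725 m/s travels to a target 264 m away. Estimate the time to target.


t = d/v = 264/725 = 0.3641 s

0.3641 s


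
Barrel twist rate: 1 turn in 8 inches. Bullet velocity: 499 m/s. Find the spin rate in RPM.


twist_m = 8*0.0254 = 0.2032 m
spin = v/twist = 499/0.2032 = 2455.709 rev/s
RPM = spin*60 = 2455.709*60 ≈ 147343 RPM

147343 RPM


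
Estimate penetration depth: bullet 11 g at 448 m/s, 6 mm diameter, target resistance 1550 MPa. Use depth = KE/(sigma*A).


A = pi*(d/2)^2 = pi*(6/2)^2 = 28.2743 mm^2
E = 0.5*m*v^2 = 0.5*0.011*448^2 = 1103.87 J
depth = E/(sigma*A) = 1103.87 J / (1550 MPa * 28.2743 mm^2) = 1103.87/(1550 * 28.2743) m = 0.0251881 m ≈ 25.19 mm

25.19 mm


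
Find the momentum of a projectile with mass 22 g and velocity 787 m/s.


p = m*v = 0.022*787 = 17.31 kg·m/s

17.31 kg·m/s


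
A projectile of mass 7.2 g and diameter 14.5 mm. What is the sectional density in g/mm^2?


SD = m/d^2 = 7.2/14.5^2 = 0.03424 g/mm^2

0.03424 g/mm^2


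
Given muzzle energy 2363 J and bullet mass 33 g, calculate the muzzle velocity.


v = sqrt(2*E/m) = sqrt(2*2363/0.033) = 378.4 m/s

378.4 m/s


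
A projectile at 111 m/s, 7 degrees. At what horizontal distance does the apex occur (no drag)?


R = v0^2*sin(2*theta)/g = 111^2*sin(2*7°)/9.81 = 303.845 m
apex_dist = R/2 = 303.845/2 = 151.9 m

151.9 m


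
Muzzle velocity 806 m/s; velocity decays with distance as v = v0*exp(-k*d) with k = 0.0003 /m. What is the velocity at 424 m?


v = v0*exp(-k*d) = 806*exp(-0.0003*424) = 709.7 m/s

709.7 m/s


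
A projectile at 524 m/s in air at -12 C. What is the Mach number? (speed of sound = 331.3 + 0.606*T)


a = 331.3 + 0.606*(-12) = 324.028 m/s
M = v/a = 524/324.028 = 1.617

1.617


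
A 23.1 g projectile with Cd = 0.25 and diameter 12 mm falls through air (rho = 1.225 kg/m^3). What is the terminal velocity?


A = pi*(d/2)^2 = pi*(12/2000)^2 = 1.13097e-04 m^2
vt = sqrt(2mg/(Cd*rho*A)) = sqrt(2*0.0231*9.81/(0.25 * 1.225 * 1.13097e-04)) = 114.4 m/s

114.4 m/s


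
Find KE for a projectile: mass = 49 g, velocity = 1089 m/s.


E = 0.5*m*v^2 = 0.5*0.049*1089^2 = 29055 J

29055 J


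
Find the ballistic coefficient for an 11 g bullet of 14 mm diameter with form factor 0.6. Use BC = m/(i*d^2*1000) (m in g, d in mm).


BC = m/(i*d^2*1000) = 11/(0.6 * 14^2 * 1000) = 9.354e-05

9.354e-05


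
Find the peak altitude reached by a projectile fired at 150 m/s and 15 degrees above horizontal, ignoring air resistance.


H = (v0*sin(theta))^2 / (2g) = (150*sin(15°))^2 / (2*9.81) = 76.82 m

76.82 m


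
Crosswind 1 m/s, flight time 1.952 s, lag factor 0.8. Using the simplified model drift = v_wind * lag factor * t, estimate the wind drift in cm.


drift = v_wind * lag * t = 1 * 0.8 * 1.952 = 1.5616 m ≈ 156.2 cm

156.2 cm


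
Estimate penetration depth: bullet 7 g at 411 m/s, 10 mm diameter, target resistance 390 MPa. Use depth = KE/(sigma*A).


A = pi*(d/2)^2 = pi*(10/2)^2 = 78.5398 mm^2
E = 0.5*m*v^2 = 0.5*0.007*411^2 = 591.224 J
depth = E/(sigma*A) = 591.224 J / (390 MPa * 78.5398 mm^2) = 591.224/(390 * 78.5398) m = 0.0193018 m ≈ 19.3 mm

19.3 mm


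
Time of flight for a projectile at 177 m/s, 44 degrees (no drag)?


T = 2*v0*sin(theta)/g = 2*177*sin(44°)/9.81 = 25.07 s

25.07 s


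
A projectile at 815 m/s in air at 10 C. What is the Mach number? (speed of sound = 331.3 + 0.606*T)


a = 331.3 + 0.606*(10) = 337.36 m/s
M = v/a = 815/337.36 = 2.416

2.416


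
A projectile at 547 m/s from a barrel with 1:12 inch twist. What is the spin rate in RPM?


twist_m = 12*0.0254 = 0.3048 m
spin = v/twist = 547/0.3048 = 1794.619 rev/s
RPM = spin*60 = 1794.619*60 ≈ 107677 RPM

107677 RPM


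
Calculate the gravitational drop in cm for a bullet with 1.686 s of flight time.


drop = 0.5*g*t^2 = 0.5*9.81*1.686^2 = 13.9429 m ≈ 1394 cm

1394 cm


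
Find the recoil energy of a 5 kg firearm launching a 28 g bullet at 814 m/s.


v_r = m_p*v_p/m_gun = 0.028*814/5 = 4.5584 m/s, E_r = 0.5*m_gun*v_r^2 = 0.5*5*4.5584^2 = 51.95 J

51.95 J


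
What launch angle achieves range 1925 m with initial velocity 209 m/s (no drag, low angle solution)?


sin(2*theta) = R*g/v0^2 = 1925*9.81/209^2 = 0.432322, theta = arcsin(0.432322)/2 = 12.81°

12.81 degrees


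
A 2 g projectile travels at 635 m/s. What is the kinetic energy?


E = 0.5*m*v^2 = 0.5*0.002*635^2 = 403.2 J

403.2 J


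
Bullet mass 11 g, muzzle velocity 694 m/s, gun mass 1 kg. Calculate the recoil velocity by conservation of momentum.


v_recoil = m_p * v_p / m_gun = 0.011 * 694 / 1 = 7.634 m/s

7.634 m/s


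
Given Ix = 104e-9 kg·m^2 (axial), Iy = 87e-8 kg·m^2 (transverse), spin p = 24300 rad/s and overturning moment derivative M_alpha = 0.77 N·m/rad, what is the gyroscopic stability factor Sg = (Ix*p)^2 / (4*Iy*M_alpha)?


Sg = Ix^2 * p^2 / (4 * Iy * M_alpha) = (104e-9)^2 * 24300^2 / (4 * 87e-8 * 0.77) = 2.383

2.383


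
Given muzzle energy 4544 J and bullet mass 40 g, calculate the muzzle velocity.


v = sqrt(2*E/m) = sqrt(2*4544/0.04) = 476.7 m/s

476.7 m/s


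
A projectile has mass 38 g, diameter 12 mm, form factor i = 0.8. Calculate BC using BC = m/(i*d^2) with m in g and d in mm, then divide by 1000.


BC = m/(i*d^2*1000) = 38/(0.8 * 12^2 * 1000) = 0.0003299

0.0003299


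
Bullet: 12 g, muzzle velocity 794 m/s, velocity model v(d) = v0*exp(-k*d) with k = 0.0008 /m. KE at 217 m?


v = v0*exp(-k*d) = 794*exp(-0.0008*217) = 667.463 m/s
E = 0.5*m*v^2 = 0.5*0.012*667.463^2 = 2673 J

2673 J


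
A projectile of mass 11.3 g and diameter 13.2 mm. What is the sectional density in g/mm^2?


SD = m/d^2 = 11.3/13.2^2 = 0.06485 g/mm^2

0.06485 g/mm^2


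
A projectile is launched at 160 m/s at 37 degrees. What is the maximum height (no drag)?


H = (v0*sin(theta))^2 / (2g) = (160*sin(37°))^2 / (2*9.81) = 472.6 m

472.6 m


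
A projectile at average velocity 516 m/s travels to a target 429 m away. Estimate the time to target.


t = d/v = 429/516 = 0.8314 s

0.8314 s


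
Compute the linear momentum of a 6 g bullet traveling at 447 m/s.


p = m*v = 0.006*447 = 2.682 kg·m/s

2.682 kg·m/s


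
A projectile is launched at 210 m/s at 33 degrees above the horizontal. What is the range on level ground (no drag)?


R = v0^2 * sin(2*theta) / g = 210^2 * sin(2*33°) / 9.81 = 4107 m

4107 m


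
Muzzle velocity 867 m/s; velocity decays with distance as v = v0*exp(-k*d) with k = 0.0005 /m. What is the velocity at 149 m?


v = v0*exp(-k*d) = 867*exp(-0.0005*149) = 804.8 m/s

804.8 m/s


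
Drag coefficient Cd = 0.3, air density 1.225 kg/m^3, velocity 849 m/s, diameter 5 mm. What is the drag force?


A = pi*(d/2)^2 = pi*(5/2000)^2 = 1.96350e-05 m^2
Fd = 0.5*Cd*rho*A*v^2 = 0.5*0.3*1.225*1.96350e-05*849^2 = 2.601 N

2.601 N


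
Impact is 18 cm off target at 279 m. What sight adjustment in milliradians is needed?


1 mrad subtends 1 cm per 10 m of range, so adj = error_cm / (dist_m / 10) = 18 / (279/10) = 0.6452 mrad

0.6452 mrad


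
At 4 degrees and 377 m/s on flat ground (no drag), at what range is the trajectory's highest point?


R = v0^2*sin(2*theta)/g = 377^2*sin(2*4°)/9.81 = 2016.36 m
apex_dist = R/2 = 2016.36/2 = 1008 m

1008 m


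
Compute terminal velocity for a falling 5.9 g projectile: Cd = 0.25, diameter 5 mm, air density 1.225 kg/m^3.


A = pi*(d/2)^2 = pi*(5/2000)^2 = 1.96350e-05 m^2
vt = sqrt(2mg/(Cd*rho*A)) = sqrt(2*0.0059*9.81/(0.25 * 1.225 * 1.96350e-05)) = 138.7 m/s

138.7 m/s
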